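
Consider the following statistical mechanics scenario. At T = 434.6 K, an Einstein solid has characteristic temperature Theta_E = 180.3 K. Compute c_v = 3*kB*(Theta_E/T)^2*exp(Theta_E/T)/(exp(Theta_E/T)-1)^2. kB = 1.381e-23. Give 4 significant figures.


Step 1: x = Theta_E/T = 180.3/434.6 = 0.4149
Step 2: x^2 = 0.1721
Step 3: exp(x) = 1.514
Step 4: c_v = 3*1.381e-23*0.1721*1.514/(1.514-1)^2 = 4.084e-23

4.084e-23


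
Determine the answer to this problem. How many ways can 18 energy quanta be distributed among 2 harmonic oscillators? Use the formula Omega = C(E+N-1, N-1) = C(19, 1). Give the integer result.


Step 1: Use binomial coefficient C(19, 1)
Step 2: Numerator = 19! / 18!
Step 3: Denominator = 1!
Step 4: Omega = 19

19


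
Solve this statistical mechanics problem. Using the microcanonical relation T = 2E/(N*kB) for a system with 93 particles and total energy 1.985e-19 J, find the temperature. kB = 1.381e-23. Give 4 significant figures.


Step 1: Numerator = 2*E = 2*1.985e-19 = 3.97e-19 J
Step 2: Denominator = N*kB = 93*1.381e-23 = 1.284e-21
Step 3: T = 3.97e-19 / 1.284e-21 = 309.1 K

309.1


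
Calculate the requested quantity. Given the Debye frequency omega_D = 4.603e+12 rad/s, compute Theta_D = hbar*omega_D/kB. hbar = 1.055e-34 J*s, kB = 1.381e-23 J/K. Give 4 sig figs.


Step 1: hbar*omega_D = 1.055e-34 * 4.603e+12 = 4.856e-22 J
Step 2: Theta_D = 4.856e-22 / 1.381e-23
Step 3: Theta_D = 35.16 K

35.16


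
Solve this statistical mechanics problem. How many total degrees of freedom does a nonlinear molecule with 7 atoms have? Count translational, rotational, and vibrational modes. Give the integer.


Step 1: Translational DOF = 3
Step 2: Rotational DOF (nonlinear) = 3
Step 3: Vibrational DOF = 3*7 - 6 = 15
Step 4: Total = 3 + 3 + 15 = 21

21


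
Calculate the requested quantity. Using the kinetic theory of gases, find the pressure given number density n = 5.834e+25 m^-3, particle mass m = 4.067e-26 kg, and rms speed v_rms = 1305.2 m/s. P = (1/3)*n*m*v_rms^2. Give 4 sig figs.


Step 1: v_rms^2 = 1305.2^2 = 1.704e+06
Step 2: n*m = 5.834e+25*4.067e-26 = 2.373
Step 3: P = (1/3)*2.373*1.704e+06 = 1.347e+06 Pa

1.347e+06


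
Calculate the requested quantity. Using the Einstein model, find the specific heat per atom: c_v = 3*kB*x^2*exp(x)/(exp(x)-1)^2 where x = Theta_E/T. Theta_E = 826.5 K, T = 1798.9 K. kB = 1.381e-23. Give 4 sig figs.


Step 1: x = Theta_E/T = 826.5/1798.9 = 0.4594
Step 2: x^2 = 0.2111
Step 3: exp(x) = 1.583
Step 4: c_v = 3*1.381e-23*0.2111*1.583/(1.583-1)^2 = 4.071e-23

4.071e-23


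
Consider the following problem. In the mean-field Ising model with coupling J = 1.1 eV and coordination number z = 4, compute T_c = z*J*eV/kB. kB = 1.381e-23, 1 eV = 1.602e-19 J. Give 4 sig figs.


Step 1: z*J = 4*1.1 = 4.4 eV
Step 2: Convert to Joules: 4.4*1.602e-19 = 7.049e-19 J
Step 3: T_c = 7.049e-19 / 1.381e-23 = 5.104e+04 K

5.104e+04


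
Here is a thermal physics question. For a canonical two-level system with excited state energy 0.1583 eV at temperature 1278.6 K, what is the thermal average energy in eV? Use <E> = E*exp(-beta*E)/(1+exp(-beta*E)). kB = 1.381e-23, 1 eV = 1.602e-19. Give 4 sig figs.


Step 1: beta*E = 0.1583*1.602e-19/(1.381e-23*1278.6) = 1.436
Step 2: exp(-beta*E) = 0.2378
Step 3: <E> = 0.1583*0.2378/(1+0.2378) = 0.03041 eV

0.03041


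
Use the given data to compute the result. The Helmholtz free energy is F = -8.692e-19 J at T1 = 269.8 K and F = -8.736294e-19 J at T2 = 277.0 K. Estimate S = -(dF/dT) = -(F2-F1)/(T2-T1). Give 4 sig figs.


Step 1: dF = F2 - F1 = -8.736294e-19 - (-8.692e-19) = -4.4294e-21 J
Step 2: dT = T2 - T1 = 277.0 - 269.8 = 7.2 K
Step 3: S = -dF/dT = -(-4.4294e-21)/7.2 = 6.152e-22 J/K

6.152e-22


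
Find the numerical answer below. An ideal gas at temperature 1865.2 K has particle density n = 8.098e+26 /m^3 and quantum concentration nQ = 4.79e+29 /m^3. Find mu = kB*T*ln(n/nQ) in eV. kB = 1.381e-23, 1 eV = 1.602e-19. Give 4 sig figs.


Step 1: n/nQ = 8.098e+26/4.79e+29 = 0.001691
Step 2: ln(n/nQ) = -6.383
Step 3: mu = kB*T*ln(n/nQ) = 2.576e-20*-6.383 = -1.644e-19 J
Step 4: Convert to eV: -1.644e-19/1.602e-19 = -1.026 eV

-1.026


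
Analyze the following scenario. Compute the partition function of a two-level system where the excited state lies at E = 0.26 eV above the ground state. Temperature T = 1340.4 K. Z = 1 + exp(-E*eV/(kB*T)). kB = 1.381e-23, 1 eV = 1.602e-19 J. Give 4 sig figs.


Step 1: Compute beta*E = E*eV/(kB*T) = 0.26*1.602e-19/(1.381e-23*1340.4) = 2.25
Step 2: exp(-beta*E) = exp(-2.25) = 0.1054
Step 3: Z = 1 + 0.1054 = 1.105

1.105


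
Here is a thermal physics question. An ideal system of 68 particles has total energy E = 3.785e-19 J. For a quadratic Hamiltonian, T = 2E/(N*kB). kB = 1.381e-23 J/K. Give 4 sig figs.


Step 1: Numerator = 2*E = 2*3.785e-19 = 7.57e-19 J
Step 2: Denominator = N*kB = 68*1.381e-23 = 9.391e-22
Step 3: T = 7.57e-19 / 9.391e-22 = 806.1 K

806.1


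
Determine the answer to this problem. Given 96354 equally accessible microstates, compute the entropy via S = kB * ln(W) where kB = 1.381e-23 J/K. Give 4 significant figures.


Step 1: ln(W) = ln(96354) = 11.48
Step 2: S = kB * ln(W) = 1.381e-23 * 11.48
Step 3: S = 1.585e-22 J/K

1.585e-22


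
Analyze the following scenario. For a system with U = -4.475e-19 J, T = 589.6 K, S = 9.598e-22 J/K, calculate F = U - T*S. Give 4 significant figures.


Step 1: T*S = 589.6 * 9.598e-22 = 5.659e-19 J
Step 2: F = U - T*S = -4.475e-19 - 5.659e-19
Step 3: F = -1.013e-18 J

-1.013e-18


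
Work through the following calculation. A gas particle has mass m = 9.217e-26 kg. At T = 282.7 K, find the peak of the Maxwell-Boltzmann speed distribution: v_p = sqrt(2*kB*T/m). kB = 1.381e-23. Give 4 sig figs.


Step 1: Numerator = 2*kB*T = 2*1.381e-23*282.7 = 7.808e-21
Step 2: Ratio = 7.808e-21 / 9.217e-26 = 8.471e+04
Step 3: v_p = sqrt(8.471e+04) = 291.1 m/s

291.1


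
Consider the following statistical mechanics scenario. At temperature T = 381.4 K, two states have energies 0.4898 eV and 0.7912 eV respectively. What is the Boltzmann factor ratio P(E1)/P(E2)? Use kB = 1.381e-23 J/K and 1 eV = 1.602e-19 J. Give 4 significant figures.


Step 1: Compute energy difference dE = E1 - E2 = 0.4898 - 0.7912 = -0.3014 eV
Step 2: Convert to Joules: dE_J = -0.3014 * 1.602e-19 = -4.828e-20 J
Step 3: Compute exponent = -dE_J / (kB * T) = -(-4.828e-20) / (1.381e-23 * 381.4) = 9.167
Step 4: P(E1)/P(E2) = exp(9.167) = 9577

9577


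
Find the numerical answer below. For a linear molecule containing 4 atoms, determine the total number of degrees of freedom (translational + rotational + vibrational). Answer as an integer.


Step 1: Translational DOF = 3
Step 2: Rotational DOF (linear) = 2
Step 3: Vibrational DOF = 3*4 - 5 = 7
Step 4: Total = 3 + 2 + 7 = 12

12


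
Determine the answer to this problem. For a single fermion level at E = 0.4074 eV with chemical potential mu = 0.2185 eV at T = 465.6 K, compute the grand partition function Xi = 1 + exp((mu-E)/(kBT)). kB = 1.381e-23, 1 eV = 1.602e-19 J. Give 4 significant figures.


Step 1: (mu - E) = 0.2185 - 0.4074 = -0.1889 eV
Step 2: x = (mu-E)*eV/(kB*T) = -0.1889*1.602e-19/(1.381e-23*465.6) = -4.706
Step 3: exp(x) = 0.009037
Step 4: Xi = 1 + 0.009037 = 1.009

1.009


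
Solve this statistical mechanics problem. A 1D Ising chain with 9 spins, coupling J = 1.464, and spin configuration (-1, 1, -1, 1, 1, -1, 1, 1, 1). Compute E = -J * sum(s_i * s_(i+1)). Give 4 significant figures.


Step 1: Nearest-neighbor products: -1, -1, -1, 1, -1, -1, 1, 1
Step 2: Sum of products = -2
Step 3: E = -1.464 * -2 = 2.928

2.928


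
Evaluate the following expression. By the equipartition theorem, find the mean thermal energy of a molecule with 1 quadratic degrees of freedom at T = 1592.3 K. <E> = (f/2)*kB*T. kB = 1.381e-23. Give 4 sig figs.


Step 1: f/2 = 1/2 = 0.5
Step 2: kB*T = 1.381e-23 * 1592.3 = 2.199e-20
Step 3: <E> = 0.5 * 2.199e-20 = 1.099e-20 J

1.099e-20


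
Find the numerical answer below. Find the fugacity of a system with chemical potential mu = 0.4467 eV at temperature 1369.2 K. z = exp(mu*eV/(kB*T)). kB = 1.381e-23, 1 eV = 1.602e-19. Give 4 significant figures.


Step 1: Convert mu to Joules: 0.4467*1.602e-19 = 7.156e-20 J
Step 2: kB*T = 1.381e-23*1369.2 = 1.891e-20 J
Step 3: mu/(kB*T) = 3.785
Step 4: z = exp(3.785) = 44.02

44.02


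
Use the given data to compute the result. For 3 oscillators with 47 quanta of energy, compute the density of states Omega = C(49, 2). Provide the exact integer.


Step 1: Use binomial coefficient C(49, 2)
Step 2: Numerator = 49! / 47!
Step 3: Denominator = 2!
Step 4: Omega = 1176

1176


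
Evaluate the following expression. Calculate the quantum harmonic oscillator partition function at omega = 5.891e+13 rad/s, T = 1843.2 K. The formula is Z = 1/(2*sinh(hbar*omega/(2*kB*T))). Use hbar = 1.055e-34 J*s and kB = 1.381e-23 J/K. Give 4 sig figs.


Step 1: Compute x = hbar*omega/(kB*T) = 1.055e-34*5.891e+13/(1.381e-23*1843.2) = 0.2442
Step 2: x/2 = 0.1221
Step 3: sinh(x/2) = 0.1224
Step 4: Z = 1/(2*0.1224) = 4.086

4.086


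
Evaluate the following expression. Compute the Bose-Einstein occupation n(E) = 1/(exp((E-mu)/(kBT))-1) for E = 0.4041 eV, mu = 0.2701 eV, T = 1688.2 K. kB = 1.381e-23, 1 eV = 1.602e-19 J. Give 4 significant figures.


Step 1: (E - mu) = 0.134 eV
Step 2: x = (E-mu)*eV/(kB*T) = 0.134*1.602e-19/(1.381e-23*1688.2) = 0.9208
Step 3: exp(x) = 2.511
Step 4: n = 1/(exp(x)-1) = 0.6617

0.6617


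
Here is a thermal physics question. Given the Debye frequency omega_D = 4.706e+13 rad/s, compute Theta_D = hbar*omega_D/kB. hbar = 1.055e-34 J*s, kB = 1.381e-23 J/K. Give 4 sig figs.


Step 1: hbar*omega_D = 1.055e-34 * 4.706e+13 = 4.965e-21 J
Step 2: Theta_D = 4.965e-21 / 1.381e-23
Step 3: Theta_D = 359.5 K

359.5


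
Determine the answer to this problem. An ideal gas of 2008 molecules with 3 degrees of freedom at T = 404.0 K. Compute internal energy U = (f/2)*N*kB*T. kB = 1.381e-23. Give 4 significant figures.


Step 1: f/2 = 3/2 = 1.5
Step 2: N*kB*T = 2008*1.381e-23*404.0 = 1.12e-17
Step 3: U = 1.5 * 1.12e-17 = 1.68e-17 J

1.68e-17


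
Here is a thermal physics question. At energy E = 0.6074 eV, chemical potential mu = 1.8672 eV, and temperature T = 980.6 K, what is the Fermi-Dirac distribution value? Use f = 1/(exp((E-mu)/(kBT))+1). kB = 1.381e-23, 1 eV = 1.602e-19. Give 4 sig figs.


Step 1: (E - mu) = 0.6074 - 1.8672 = -1.26 eV
Step 2: Convert: (E-mu)*eV = -2.018e-19 J
Step 3: x = (E-mu)*eV/(kB*T) = -14.9
Step 4: f = 1/(exp(-14.9)+1) = 1

1


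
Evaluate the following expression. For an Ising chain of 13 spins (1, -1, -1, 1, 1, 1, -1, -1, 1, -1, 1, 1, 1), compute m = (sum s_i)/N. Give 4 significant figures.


Step 1: Count up spins (+1): 8, down spins (-1): 5
Step 2: Total magnetization M = 8 - 5 = 3
Step 3: m = M/N = 3/13 = 0.2308

0.2308


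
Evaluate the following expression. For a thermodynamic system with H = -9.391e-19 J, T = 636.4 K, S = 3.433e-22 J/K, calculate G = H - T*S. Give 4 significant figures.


Step 1: T*S = 636.4 * 3.433e-22 = 2.185e-19 J
Step 2: G = H - T*S = -9.391e-19 - 2.185e-19
Step 3: G = -1.158e-18 J

-1.158e-18


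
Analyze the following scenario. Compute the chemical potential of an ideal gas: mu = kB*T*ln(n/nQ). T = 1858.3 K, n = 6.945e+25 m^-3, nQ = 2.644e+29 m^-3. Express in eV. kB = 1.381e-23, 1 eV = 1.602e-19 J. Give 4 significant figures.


Step 1: n/nQ = 6.945e+25/2.644e+29 = 0.0002627
Step 2: ln(n/nQ) = -8.245
Step 3: mu = kB*T*ln(n/nQ) = 2.566e-20*-8.245 = -2.116e-19 J
Step 4: Convert to eV: -2.116e-19/1.602e-19 = -1.321 eV

-1.321


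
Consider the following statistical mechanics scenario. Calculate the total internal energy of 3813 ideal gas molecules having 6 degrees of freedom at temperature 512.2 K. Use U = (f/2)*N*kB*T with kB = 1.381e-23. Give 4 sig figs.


Step 1: f/2 = 6/2 = 3.0
Step 2: N*kB*T = 3813*1.381e-23*512.2 = 2.697e-17
Step 3: U = 3.0 * 2.697e-17 = 8.091e-17 J

8.091e-17


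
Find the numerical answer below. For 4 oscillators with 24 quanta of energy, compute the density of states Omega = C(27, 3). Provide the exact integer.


Step 1: Use binomial coefficient C(27, 3)
Step 2: Numerator = 27! / 24!
Step 3: Denominator = 3!
Step 4: Omega = 2925

2925


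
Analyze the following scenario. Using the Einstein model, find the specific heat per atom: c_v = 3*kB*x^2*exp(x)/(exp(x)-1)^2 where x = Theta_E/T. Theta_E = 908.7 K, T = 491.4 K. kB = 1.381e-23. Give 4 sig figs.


Step 1: x = Theta_E/T = 908.7/491.4 = 1.849
Step 2: x^2 = 3.42
Step 3: exp(x) = 6.355
Step 4: c_v = 3*1.381e-23*3.42*6.355/(6.355-1)^2 = 3.14e-23

3.14e-23


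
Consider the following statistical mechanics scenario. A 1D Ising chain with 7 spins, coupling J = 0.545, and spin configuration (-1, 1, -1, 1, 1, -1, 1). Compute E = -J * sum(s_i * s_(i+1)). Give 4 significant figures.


Step 1: Nearest-neighbor products: -1, -1, -1, 1, -1, -1
Step 2: Sum of products = -4
Step 3: E = -0.545 * -4 = 2.18

2.18


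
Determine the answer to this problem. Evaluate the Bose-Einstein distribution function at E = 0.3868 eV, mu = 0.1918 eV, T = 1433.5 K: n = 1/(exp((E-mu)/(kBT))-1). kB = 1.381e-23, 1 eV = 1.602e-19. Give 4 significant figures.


Step 1: (E - mu) = 0.195 eV
Step 2: x = (E-mu)*eV/(kB*T) = 0.195*1.602e-19/(1.381e-23*1433.5) = 1.578
Step 3: exp(x) = 4.845
Step 4: n = 1/(exp(x)-1) = 0.2601

0.2601


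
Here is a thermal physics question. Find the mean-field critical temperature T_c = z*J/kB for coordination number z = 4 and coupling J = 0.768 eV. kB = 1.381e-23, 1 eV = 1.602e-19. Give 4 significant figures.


Step 1: z*J = 4*0.768 = 3.072 eV
Step 2: Convert to Joules: 3.072*1.602e-19 = 4.921e-19 J
Step 3: T_c = 4.921e-19 / 1.381e-23 = 3.564e+04 K

3.564e+04


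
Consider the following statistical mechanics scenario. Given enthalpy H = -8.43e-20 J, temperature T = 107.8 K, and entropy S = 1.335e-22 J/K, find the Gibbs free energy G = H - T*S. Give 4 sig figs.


Step 1: T*S = 107.8 * 1.335e-22 = 1.439e-20 J
Step 2: G = H - T*S = -8.43e-20 - 1.439e-20
Step 3: G = -9.869e-20 J

-9.869e-20


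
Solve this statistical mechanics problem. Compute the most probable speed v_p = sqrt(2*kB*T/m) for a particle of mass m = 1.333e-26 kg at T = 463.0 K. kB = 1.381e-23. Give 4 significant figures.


Step 1: Numerator = 2*kB*T = 2*1.381e-23*463.0 = 1.279e-20
Step 2: Ratio = 1.279e-20 / 1.333e-26 = 9.593e+05
Step 3: v_p = sqrt(9.593e+05) = 979.5 m/s

979.5


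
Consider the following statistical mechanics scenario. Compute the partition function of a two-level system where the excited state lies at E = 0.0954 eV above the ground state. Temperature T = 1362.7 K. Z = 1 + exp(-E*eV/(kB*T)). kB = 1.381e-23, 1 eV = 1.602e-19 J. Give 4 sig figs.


Step 1: Compute beta*E = E*eV/(kB*T) = 0.0954*1.602e-19/(1.381e-23*1362.7) = 0.8121
Step 2: exp(-beta*E) = exp(-0.8121) = 0.4439
Step 3: Z = 1 + 0.4439 = 1.444

1.444


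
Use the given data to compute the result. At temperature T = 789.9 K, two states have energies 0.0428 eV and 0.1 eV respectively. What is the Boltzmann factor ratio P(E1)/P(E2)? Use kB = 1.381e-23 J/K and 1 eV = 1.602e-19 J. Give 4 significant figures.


Step 1: Compute energy difference dE = E1 - E2 = 0.0428 - 0.1 = -0.0572 eV
Step 2: Convert to Joules: dE_J = -0.0572 * 1.602e-19 = -9.163e-21 J
Step 3: Compute exponent = -dE_J / (kB * T) = -(-9.163e-21) / (1.381e-23 * 789.9) = 0.84
Step 4: P(E1)/P(E2) = exp(0.84) = 2.316

2.316


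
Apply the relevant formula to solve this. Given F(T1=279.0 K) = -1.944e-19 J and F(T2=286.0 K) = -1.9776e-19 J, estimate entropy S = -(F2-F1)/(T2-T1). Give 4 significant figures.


Step 1: dF = F2 - F1 = -1.9776e-19 - (-1.944e-19) = -3.36e-21 J
Step 2: dT = T2 - T1 = 286.0 - 279.0 = 7 K
Step 3: S = -dF/dT = -(-3.36e-21)/7 = 4.8e-22 J/K

4.8e-22


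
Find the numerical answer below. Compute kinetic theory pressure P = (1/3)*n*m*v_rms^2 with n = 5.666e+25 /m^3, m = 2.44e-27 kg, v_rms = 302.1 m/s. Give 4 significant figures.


Step 1: v_rms^2 = 302.1^2 = 9.126e+04
Step 2: n*m = 5.666e+25*2.44e-27 = 0.1383
Step 3: P = (1/3)*0.1383*9.126e+04 = 4206 Pa

4206


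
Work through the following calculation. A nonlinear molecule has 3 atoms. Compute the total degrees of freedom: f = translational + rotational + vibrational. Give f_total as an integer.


Step 1: Translational DOF = 3
Step 2: Rotational DOF (nonlinear) = 3
Step 3: Vibrational DOF = 3*3 - 6 = 3
Step 4: Total = 3 + 3 + 3 = 9

9


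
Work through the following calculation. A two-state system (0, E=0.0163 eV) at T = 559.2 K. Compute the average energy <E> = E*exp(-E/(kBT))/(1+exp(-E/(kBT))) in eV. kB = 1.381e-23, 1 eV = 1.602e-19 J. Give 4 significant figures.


Step 1: beta*E = 0.0163*1.602e-19/(1.381e-23*559.2) = 0.3381
Step 2: exp(-beta*E) = 0.7131
Step 3: <E> = 0.0163*0.7131/(1+0.7131) = 0.006785 eV

0.006785


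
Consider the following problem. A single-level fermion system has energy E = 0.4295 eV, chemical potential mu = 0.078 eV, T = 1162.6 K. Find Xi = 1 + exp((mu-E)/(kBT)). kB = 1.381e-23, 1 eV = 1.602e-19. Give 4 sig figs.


Step 1: (mu - E) = 0.078 - 0.4295 = -0.3515 eV
Step 2: x = (mu-E)*eV/(kB*T) = -0.3515*1.602e-19/(1.381e-23*1162.6) = -3.507
Step 3: exp(x) = 0.02998
Step 4: Xi = 1 + 0.02998 = 1.03

1.03


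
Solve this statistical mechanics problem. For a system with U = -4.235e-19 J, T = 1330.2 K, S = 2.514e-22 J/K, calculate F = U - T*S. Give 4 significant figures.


Step 1: T*S = 1330.2 * 2.514e-22 = 3.344e-19 J
Step 2: F = U - T*S = -4.235e-19 - 3.344e-19
Step 3: F = -7.579e-19 J

-7.579e-19


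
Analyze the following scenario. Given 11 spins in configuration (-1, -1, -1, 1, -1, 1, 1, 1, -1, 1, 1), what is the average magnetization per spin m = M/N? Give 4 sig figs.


Step 1: Count up spins (+1): 6, down spins (-1): 5
Step 2: Total magnetization M = 6 - 5 = 1
Step 3: m = M/N = 1/11 = 0.09091

0.09091


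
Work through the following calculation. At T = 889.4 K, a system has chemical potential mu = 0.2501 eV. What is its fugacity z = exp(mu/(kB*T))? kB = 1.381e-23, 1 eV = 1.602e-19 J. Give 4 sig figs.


Step 1: Convert mu to Joules: 0.2501*1.602e-19 = 4.007e-20 J
Step 2: kB*T = 1.381e-23*889.4 = 1.228e-20 J
Step 3: mu/(kB*T) = 3.262
Step 4: z = exp(3.262) = 26.1

26.1


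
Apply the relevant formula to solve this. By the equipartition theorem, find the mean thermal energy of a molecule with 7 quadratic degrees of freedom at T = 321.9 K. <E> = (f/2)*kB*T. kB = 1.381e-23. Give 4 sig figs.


Step 1: f/2 = 7/2 = 3.5
Step 2: kB*T = 1.381e-23 * 321.9 = 4.445e-21
Step 3: <E> = 3.5 * 4.445e-21 = 1.556e-20 J

1.556e-20


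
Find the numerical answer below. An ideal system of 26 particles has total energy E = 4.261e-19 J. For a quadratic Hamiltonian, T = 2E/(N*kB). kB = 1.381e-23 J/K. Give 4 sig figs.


Step 1: Numerator = 2*E = 2*4.261e-19 = 8.522e-19 J
Step 2: Denominator = N*kB = 26*1.381e-23 = 3.591e-22
Step 3: T = 8.522e-19 / 3.591e-22 = 2373 K

2373


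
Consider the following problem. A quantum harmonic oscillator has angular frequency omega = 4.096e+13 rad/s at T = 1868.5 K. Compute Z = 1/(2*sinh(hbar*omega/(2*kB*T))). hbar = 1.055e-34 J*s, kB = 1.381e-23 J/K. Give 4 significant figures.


Step 1: Compute x = hbar*omega/(kB*T) = 1.055e-34*4.096e+13/(1.381e-23*1868.5) = 0.1675
Step 2: x/2 = 0.08373
Step 3: sinh(x/2) = 0.08383
Step 4: Z = 1/(2*0.08383) = 5.964

5.964


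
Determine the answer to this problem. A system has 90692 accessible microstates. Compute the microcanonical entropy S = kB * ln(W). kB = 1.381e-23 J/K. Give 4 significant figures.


Step 1: ln(W) = ln(90692) = 11.42
Step 2: S = kB * ln(W) = 1.381e-23 * 11.42
Step 3: S = 1.576e-22 J/K

1.576e-22


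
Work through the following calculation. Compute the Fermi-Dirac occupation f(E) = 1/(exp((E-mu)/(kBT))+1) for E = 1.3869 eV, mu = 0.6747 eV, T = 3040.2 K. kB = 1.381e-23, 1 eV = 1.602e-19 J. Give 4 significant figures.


Step 1: (E - mu) = 1.3869 - 0.6747 = 0.7122 eV
Step 2: Convert: (E-mu)*eV = 1.141e-19 J
Step 3: x = (E-mu)*eV/(kB*T) = 2.717
Step 4: f = 1/(exp(2.717)+1) = 0.06195

0.06195


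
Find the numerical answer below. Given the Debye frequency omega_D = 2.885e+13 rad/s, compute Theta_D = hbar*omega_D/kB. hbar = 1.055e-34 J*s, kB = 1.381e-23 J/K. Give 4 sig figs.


Step 1: hbar*omega_D = 1.055e-34 * 2.885e+13 = 3.044e-21 J
Step 2: Theta_D = 3.044e-21 / 1.381e-23
Step 3: Theta_D = 220.4 K

220.4


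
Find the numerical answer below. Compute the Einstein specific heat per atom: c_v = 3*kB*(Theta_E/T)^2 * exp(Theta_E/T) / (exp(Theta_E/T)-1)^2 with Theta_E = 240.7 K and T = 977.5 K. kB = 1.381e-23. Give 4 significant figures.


Step 1: x = Theta_E/T = 240.7/977.5 = 0.2462
Step 2: x^2 = 0.06063
Step 3: exp(x) = 1.279
Step 4: c_v = 3*1.381e-23*0.06063*1.279/(1.279-1)^2 = 4.122e-23

4.122e-23


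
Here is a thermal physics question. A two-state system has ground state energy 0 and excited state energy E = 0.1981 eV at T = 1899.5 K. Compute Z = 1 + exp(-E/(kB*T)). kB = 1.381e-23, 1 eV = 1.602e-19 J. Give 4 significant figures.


Step 1: Compute beta*E = E*eV/(kB*T) = 0.1981*1.602e-19/(1.381e-23*1899.5) = 1.21
Step 2: exp(-beta*E) = exp(-1.21) = 0.2983
Step 3: Z = 1 + 0.2983 = 1.298

1.298


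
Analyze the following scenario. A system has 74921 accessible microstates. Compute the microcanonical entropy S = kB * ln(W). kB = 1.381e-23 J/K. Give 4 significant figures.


Step 1: ln(W) = ln(74921) = 11.22
Step 2: S = kB * ln(W) = 1.381e-23 * 11.22
Step 3: S = 1.55e-22 J/K

1.55e-22


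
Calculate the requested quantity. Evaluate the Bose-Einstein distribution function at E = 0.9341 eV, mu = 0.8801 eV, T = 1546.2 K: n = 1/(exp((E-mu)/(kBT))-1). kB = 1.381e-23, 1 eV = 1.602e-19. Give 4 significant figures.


Step 1: (E - mu) = 0.054 eV
Step 2: x = (E-mu)*eV/(kB*T) = 0.054*1.602e-19/(1.381e-23*1546.2) = 0.4051
Step 3: exp(x) = 1.5
Step 4: n = 1/(exp(x)-1) = 2.002

2.002


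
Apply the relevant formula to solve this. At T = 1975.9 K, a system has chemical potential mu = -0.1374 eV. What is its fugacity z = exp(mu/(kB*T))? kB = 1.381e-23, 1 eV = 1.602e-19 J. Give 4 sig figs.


Step 1: Convert mu to Joules: -0.1374*1.602e-19 = -2.201e-20 J
Step 2: kB*T = 1.381e-23*1975.9 = 2.729e-20 J
Step 3: mu/(kB*T) = -0.8067
Step 4: z = exp(-0.8067) = 0.4463

0.4463


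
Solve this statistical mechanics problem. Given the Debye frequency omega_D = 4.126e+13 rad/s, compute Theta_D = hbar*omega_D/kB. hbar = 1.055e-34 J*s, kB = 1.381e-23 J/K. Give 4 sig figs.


Step 1: hbar*omega_D = 1.055e-34 * 4.126e+13 = 4.353e-21 J
Step 2: Theta_D = 4.353e-21 / 1.381e-23
Step 3: Theta_D = 315.2 K

315.2


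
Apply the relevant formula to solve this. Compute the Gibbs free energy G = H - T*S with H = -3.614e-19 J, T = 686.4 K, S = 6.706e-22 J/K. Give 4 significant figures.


Step 1: T*S = 686.4 * 6.706e-22 = 4.603e-19 J
Step 2: G = H - T*S = -3.614e-19 - 4.603e-19
Step 3: G = -8.217e-19 J

-8.217e-19


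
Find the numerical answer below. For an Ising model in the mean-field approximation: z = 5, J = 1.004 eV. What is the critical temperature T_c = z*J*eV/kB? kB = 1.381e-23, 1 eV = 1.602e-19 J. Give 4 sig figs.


Step 1: z*J = 5*1.004 = 5.02 eV
Step 2: Convert to Joules: 5.02*1.602e-19 = 8.042e-19 J
Step 3: T_c = 8.042e-19 / 1.381e-23 = 5.823e+04 K

5.823e+04


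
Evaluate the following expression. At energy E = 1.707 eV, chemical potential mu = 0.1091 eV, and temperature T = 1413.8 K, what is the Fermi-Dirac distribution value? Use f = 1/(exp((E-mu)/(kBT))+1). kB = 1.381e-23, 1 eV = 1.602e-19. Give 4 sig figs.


Step 1: (E - mu) = 1.707 - 0.1091 = 1.598 eV
Step 2: Convert: (E-mu)*eV = 2.56e-19 J
Step 3: x = (E-mu)*eV/(kB*T) = 13.11
Step 4: f = 1/(exp(13.11)+1) = 2.023e-06

2.023e-06


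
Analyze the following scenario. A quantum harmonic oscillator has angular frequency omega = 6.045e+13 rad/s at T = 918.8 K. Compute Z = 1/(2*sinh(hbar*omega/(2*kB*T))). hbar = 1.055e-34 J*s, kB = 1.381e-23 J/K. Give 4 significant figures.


Step 1: Compute x = hbar*omega/(kB*T) = 1.055e-34*6.045e+13/(1.381e-23*918.8) = 0.5026
Step 2: x/2 = 0.2513
Step 3: sinh(x/2) = 0.254
Step 4: Z = 1/(2*0.254) = 1.969

1.969


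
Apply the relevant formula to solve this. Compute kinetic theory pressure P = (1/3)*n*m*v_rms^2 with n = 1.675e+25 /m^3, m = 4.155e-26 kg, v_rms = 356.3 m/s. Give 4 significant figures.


Step 1: v_rms^2 = 356.3^2 = 1.269e+05
Step 2: n*m = 1.675e+25*4.155e-26 = 0.696
Step 3: P = (1/3)*0.696*1.269e+05 = 2.945e+04 Pa

2.945e+04


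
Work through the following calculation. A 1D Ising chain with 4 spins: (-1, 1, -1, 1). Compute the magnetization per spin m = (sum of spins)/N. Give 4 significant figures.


Step 1: Count up spins (+1): 2, down spins (-1): 2
Step 2: Total magnetization M = 2 - 2 = 0
Step 3: m = M/N = 0/4 = 0

0


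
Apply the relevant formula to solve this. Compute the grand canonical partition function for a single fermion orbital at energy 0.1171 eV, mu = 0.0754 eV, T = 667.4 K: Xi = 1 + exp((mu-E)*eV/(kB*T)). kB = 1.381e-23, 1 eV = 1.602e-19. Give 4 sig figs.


Step 1: (mu - E) = 0.0754 - 0.1171 = -0.0417 eV
Step 2: x = (mu-E)*eV/(kB*T) = -0.0417*1.602e-19/(1.381e-23*667.4) = -0.7248
Step 3: exp(x) = 0.4844
Step 4: Xi = 1 + 0.4844 = 1.484

1.484


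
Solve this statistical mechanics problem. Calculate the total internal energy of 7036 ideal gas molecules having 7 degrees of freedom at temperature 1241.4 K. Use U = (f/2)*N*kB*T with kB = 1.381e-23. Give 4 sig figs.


Step 1: f/2 = 7/2 = 3.5
Step 2: N*kB*T = 7036*1.381e-23*1241.4 = 1.206e-16
Step 3: U = 3.5 * 1.206e-16 = 4.222e-16 J

4.222e-16


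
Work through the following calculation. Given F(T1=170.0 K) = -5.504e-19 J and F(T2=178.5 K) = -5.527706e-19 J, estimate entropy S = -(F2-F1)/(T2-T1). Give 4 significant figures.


Step 1: dF = F2 - F1 = -5.527706e-19 - (-5.504e-19) = -2.3706e-21 J
Step 2: dT = T2 - T1 = 178.5 - 170.0 = 8.5 K
Step 3: S = -dF/dT = -(-2.3706e-21)/8.5 = 2.789e-22 J/K

2.789e-22


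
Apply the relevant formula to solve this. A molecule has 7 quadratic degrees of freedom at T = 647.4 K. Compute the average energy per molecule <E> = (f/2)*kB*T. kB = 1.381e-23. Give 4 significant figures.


Step 1: f/2 = 7/2 = 3.5
Step 2: kB*T = 1.381e-23 * 647.4 = 8.941e-21
Step 3: <E> = 3.5 * 8.941e-21 = 3.129e-20 J

3.129e-20


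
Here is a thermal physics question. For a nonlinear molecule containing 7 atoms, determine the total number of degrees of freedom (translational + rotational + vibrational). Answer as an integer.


Step 1: Translational DOF = 3
Step 2: Rotational DOF (nonlinear) = 3
Step 3: Vibrational DOF = 3*7 - 6 = 15
Step 4: Total = 3 + 3 + 15 = 21

21


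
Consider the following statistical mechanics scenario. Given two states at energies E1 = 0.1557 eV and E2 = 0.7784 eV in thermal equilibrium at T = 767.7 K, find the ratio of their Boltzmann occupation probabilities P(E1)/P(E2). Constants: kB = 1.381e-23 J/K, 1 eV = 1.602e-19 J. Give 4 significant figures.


Step 1: Compute energy difference dE = E1 - E2 = 0.1557 - 0.7784 = -0.6227 eV
Step 2: Convert to Joules: dE_J = -0.6227 * 1.602e-19 = -9.976e-20 J
Step 3: Compute exponent = -dE_J / (kB * T) = -(-9.976e-20) / (1.381e-23 * 767.7) = 9.409
Step 4: P(E1)/P(E2) = exp(9.409) = 1.22e+04

1.22e+04


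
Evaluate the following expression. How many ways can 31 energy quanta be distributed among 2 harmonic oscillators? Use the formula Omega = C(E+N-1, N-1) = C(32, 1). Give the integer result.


Step 1: Use binomial coefficient C(32, 1)
Step 2: Numerator = 32! / 31!
Step 3: Denominator = 1!
Step 4: Omega = 32

32


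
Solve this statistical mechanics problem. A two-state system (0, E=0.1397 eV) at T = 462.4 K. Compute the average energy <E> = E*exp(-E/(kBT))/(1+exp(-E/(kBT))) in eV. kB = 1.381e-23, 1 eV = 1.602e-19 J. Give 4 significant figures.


Step 1: beta*E = 0.1397*1.602e-19/(1.381e-23*462.4) = 3.505
Step 2: exp(-beta*E) = 0.03006
Step 3: <E> = 0.1397*0.03006/(1+0.03006) = 0.004076 eV

0.004076


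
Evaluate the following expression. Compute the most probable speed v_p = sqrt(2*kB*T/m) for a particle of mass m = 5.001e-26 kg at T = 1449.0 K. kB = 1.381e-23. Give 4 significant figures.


Step 1: Numerator = 2*kB*T = 2*1.381e-23*1449.0 = 4.002e-20
Step 2: Ratio = 4.002e-20 / 5.001e-26 = 8.003e+05
Step 3: v_p = sqrt(8.003e+05) = 894.6 m/s

894.6


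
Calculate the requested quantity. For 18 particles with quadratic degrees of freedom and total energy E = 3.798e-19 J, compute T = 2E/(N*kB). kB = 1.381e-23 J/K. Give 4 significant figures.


Step 1: Numerator = 2*E = 2*3.798e-19 = 7.596e-19 J
Step 2: Denominator = N*kB = 18*1.381e-23 = 2.486e-22
Step 3: T = 7.596e-19 / 2.486e-22 = 3056 K

3056


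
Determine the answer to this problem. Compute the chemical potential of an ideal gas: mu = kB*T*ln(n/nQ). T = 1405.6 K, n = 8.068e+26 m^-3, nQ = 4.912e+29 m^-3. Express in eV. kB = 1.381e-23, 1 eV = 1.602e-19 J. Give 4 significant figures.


Step 1: n/nQ = 8.068e+26/4.912e+29 = 0.001643
Step 2: ln(n/nQ) = -6.412
Step 3: mu = kB*T*ln(n/nQ) = 1.941e-20*-6.412 = -1.245e-19 J
Step 4: Convert to eV: -1.245e-19/1.602e-19 = -0.7769 eV

-0.7769


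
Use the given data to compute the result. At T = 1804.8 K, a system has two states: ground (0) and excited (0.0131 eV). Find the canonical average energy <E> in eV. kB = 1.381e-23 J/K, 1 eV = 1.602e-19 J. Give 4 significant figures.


Step 1: beta*E = 0.0131*1.602e-19/(1.381e-23*1804.8) = 0.0842
Step 2: exp(-beta*E) = 0.9192
Step 3: <E> = 0.0131*0.9192/(1+0.9192) = 0.006274 eV

0.006274


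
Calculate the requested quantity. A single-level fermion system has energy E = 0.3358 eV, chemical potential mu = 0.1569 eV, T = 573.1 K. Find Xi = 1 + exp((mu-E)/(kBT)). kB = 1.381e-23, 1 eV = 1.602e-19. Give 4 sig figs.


Step 1: (mu - E) = 0.1569 - 0.3358 = -0.1789 eV
Step 2: x = (mu-E)*eV/(kB*T) = -0.1789*1.602e-19/(1.381e-23*573.1) = -3.621
Step 3: exp(x) = 0.02675
Step 4: Xi = 1 + 0.02675 = 1.027

1.027


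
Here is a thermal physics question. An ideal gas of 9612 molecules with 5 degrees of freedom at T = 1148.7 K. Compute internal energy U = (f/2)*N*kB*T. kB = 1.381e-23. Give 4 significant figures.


Step 1: f/2 = 5/2 = 2.5
Step 2: N*kB*T = 9612*1.381e-23*1148.7 = 1.525e-16
Step 3: U = 2.5 * 1.525e-16 = 3.812e-16 J

3.812e-16


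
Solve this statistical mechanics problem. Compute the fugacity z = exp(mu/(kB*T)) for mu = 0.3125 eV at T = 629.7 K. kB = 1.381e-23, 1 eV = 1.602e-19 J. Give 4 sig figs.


Step 1: Convert mu to Joules: 0.3125*1.602e-19 = 5.006e-20 J
Step 2: kB*T = 1.381e-23*629.7 = 8.696e-21 J
Step 3: mu/(kB*T) = 5.757
Step 4: z = exp(5.757) = 316.4

316.4


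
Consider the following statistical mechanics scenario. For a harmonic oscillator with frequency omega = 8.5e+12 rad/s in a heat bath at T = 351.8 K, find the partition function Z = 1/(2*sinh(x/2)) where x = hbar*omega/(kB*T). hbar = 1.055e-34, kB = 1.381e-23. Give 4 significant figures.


Step 1: Compute x = hbar*omega/(kB*T) = 1.055e-34*8.5e+12/(1.381e-23*351.8) = 0.1846
Step 2: x/2 = 0.09229
Step 3: sinh(x/2) = 0.09242
Step 4: Z = 1/(2*0.09242) = 5.41

5.41


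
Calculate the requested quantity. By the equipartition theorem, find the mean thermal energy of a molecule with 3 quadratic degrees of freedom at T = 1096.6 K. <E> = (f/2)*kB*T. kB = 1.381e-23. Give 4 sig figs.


Step 1: f/2 = 3/2 = 1.5
Step 2: kB*T = 1.381e-23 * 1096.6 = 1.514e-20
Step 3: <E> = 1.5 * 1.514e-20 = 2.272e-20 J

2.272e-20


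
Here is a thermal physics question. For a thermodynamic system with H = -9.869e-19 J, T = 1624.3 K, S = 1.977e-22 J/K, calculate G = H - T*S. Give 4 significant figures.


Step 1: T*S = 1624.3 * 1.977e-22 = 3.211e-19 J
Step 2: G = H - T*S = -9.869e-19 - 3.211e-19
Step 3: G = -1.308e-18 J

-1.308e-18


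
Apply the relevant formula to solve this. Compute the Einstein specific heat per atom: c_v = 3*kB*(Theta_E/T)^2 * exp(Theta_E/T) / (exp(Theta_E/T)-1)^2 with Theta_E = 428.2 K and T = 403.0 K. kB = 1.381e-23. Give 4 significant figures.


Step 1: x = Theta_E/T = 428.2/403.0 = 1.063
Step 2: x^2 = 1.129
Step 3: exp(x) = 2.894
Step 4: c_v = 3*1.381e-23*1.129*2.894/(2.894-1)^2 = 3.774e-23

3.774e-23


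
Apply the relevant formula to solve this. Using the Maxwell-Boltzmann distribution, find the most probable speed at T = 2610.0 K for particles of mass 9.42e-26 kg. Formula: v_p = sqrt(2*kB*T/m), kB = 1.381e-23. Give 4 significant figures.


Step 1: Numerator = 2*kB*T = 2*1.381e-23*2610.0 = 7.209e-20
Step 2: Ratio = 7.209e-20 / 9.42e-26 = 7.653e+05
Step 3: v_p = sqrt(7.653e+05) = 874.8 m/s

874.8


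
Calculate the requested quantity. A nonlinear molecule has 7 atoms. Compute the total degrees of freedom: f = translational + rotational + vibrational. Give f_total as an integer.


Step 1: Translational DOF = 3
Step 2: Rotational DOF (nonlinear) = 3
Step 3: Vibrational DOF = 3*7 - 6 = 15
Step 4: Total = 3 + 3 + 15 = 21

21


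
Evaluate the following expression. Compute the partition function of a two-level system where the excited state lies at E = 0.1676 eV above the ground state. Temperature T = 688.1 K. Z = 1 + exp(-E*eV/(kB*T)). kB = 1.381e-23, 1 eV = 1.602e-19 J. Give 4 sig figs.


Step 1: Compute beta*E = E*eV/(kB*T) = 0.1676*1.602e-19/(1.381e-23*688.1) = 2.825
Step 2: exp(-beta*E) = exp(-2.825) = 0.05928
Step 3: Z = 1 + 0.05928 = 1.059

1.059


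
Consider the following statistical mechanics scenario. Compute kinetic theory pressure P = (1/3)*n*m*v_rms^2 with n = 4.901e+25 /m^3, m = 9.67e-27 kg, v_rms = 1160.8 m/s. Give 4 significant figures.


Step 1: v_rms^2 = 1160.8^2 = 1.347e+06
Step 2: n*m = 4.901e+25*9.67e-27 = 0.4739
Step 3: P = (1/3)*0.4739*1.347e+06 = 2.129e+05 Pa

2.129e+05


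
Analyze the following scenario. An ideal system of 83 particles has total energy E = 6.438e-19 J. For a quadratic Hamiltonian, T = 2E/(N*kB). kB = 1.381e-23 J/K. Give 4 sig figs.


Step 1: Numerator = 2*E = 2*6.438e-19 = 1.288e-18 J
Step 2: Denominator = N*kB = 83*1.381e-23 = 1.146e-21
Step 3: T = 1.288e-18 / 1.146e-21 = 1123 K

1123


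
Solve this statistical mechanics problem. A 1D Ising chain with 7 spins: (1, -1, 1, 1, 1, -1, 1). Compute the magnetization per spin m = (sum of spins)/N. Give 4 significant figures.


Step 1: Count up spins (+1): 5, down spins (-1): 2
Step 2: Total magnetization M = 5 - 2 = 3
Step 3: m = M/N = 3/7 = 0.4286

0.4286


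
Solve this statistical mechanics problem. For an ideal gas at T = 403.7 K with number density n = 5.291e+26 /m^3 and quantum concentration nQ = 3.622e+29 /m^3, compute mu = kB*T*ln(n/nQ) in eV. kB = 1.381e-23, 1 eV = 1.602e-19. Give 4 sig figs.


Step 1: n/nQ = 5.291e+26/3.622e+29 = 0.001461
Step 2: ln(n/nQ) = -6.529
Step 3: mu = kB*T*ln(n/nQ) = 5.575e-21*-6.529 = -3.64e-20 J
Step 4: Convert to eV: -3.64e-20/1.602e-19 = -0.2272 eV

-0.2272


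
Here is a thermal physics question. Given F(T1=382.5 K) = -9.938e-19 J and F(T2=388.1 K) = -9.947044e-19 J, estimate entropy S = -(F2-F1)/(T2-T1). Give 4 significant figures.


Step 1: dF = F2 - F1 = -9.947044e-19 - (-9.938e-19) = -9.044e-22 J
Step 2: dT = T2 - T1 = 388.1 - 382.5 = 5.6 K
Step 3: S = -dF/dT = -(-9.044e-22)/5.6 = 1.615e-22 J/K

1.615e-22


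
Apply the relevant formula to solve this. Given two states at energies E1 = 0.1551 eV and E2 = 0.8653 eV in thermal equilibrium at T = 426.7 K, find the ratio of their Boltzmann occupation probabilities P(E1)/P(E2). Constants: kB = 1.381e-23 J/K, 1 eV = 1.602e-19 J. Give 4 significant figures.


Step 1: Compute energy difference dE = E1 - E2 = 0.1551 - 0.8653 = -0.7102 eV
Step 2: Convert to Joules: dE_J = -0.7102 * 1.602e-19 = -1.138e-19 J
Step 3: Compute exponent = -dE_J / (kB * T) = -(-1.138e-19) / (1.381e-23 * 426.7) = 19.31
Step 4: P(E1)/P(E2) = exp(19.31) = 2.427e+08

2.427e+08


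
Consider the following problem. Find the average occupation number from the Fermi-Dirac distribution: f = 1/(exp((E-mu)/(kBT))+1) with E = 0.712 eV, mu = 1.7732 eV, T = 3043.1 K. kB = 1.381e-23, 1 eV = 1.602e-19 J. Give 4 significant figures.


Step 1: (E - mu) = 0.712 - 1.7732 = -1.061 eV
Step 2: Convert: (E-mu)*eV = -1.7e-19 J
Step 3: x = (E-mu)*eV/(kB*T) = -4.045
Step 4: f = 1/(exp(-4.045)+1) = 0.9828

0.9828


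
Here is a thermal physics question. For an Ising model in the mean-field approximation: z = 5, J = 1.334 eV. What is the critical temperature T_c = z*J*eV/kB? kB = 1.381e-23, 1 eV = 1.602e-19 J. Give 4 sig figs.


Step 1: z*J = 5*1.334 = 6.67 eV
Step 2: Convert to Joules: 6.67*1.602e-19 = 1.069e-18 J
Step 3: T_c = 1.069e-18 / 1.381e-23 = 7.737e+04 K

7.737e+04


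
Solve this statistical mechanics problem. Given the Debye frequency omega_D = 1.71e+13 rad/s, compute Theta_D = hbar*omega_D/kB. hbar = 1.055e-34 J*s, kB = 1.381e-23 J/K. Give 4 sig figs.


Step 1: hbar*omega_D = 1.055e-34 * 1.71e+13 = 1.804e-21 J
Step 2: Theta_D = 1.804e-21 / 1.381e-23
Step 3: Theta_D = 130.6 K

130.6


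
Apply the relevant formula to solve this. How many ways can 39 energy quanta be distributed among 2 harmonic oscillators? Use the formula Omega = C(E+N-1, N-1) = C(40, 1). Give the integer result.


Step 1: Use binomial coefficient C(40, 1)
Step 2: Numerator = 40! / 39!
Step 3: Denominator = 1!
Step 4: Omega = 40

40


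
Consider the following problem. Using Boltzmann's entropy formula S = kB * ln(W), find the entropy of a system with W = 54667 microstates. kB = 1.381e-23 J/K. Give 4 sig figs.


Step 1: ln(W) = ln(54667) = 10.91
Step 2: S = kB * ln(W) = 1.381e-23 * 10.91
Step 3: S = 1.507e-22 J/K

1.507e-22


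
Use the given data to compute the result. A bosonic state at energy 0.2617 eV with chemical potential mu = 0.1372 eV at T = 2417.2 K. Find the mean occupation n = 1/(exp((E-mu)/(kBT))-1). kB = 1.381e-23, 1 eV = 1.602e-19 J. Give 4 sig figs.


Step 1: (E - mu) = 0.1245 eV
Step 2: x = (E-mu)*eV/(kB*T) = 0.1245*1.602e-19/(1.381e-23*2417.2) = 0.5975
Step 3: exp(x) = 1.818
Step 4: n = 1/(exp(x)-1) = 1.223

1.223


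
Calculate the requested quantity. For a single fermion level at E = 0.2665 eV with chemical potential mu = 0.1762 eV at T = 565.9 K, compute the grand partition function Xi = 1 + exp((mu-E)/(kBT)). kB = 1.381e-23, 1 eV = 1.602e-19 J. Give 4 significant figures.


Step 1: (mu - E) = 0.1762 - 0.2665 = -0.0903 eV
Step 2: x = (mu-E)*eV/(kB*T) = -0.0903*1.602e-19/(1.381e-23*565.9) = -1.851
Step 3: exp(x) = 0.1571
Step 4: Xi = 1 + 0.1571 = 1.157

1.157


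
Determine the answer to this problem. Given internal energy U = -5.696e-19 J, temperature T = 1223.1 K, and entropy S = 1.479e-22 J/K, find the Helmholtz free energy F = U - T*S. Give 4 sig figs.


Step 1: T*S = 1223.1 * 1.479e-22 = 1.809e-19 J
Step 2: F = U - T*S = -5.696e-19 - 1.809e-19
Step 3: F = -7.505e-19 J

-7.505e-19


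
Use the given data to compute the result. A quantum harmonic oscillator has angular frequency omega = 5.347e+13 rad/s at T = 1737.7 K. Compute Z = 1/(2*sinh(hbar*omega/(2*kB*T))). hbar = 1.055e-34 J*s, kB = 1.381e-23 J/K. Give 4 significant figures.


Step 1: Compute x = hbar*omega/(kB*T) = 1.055e-34*5.347e+13/(1.381e-23*1737.7) = 0.2351
Step 2: x/2 = 0.1175
Step 3: sinh(x/2) = 0.1178
Step 4: Z = 1/(2*0.1178) = 4.244

4.244


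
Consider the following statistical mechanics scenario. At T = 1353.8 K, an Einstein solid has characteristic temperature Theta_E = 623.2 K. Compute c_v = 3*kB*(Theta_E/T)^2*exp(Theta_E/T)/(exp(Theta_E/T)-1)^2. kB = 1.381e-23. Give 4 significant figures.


Step 1: x = Theta_E/T = 623.2/1353.8 = 0.4603
Step 2: x^2 = 0.2119
Step 3: exp(x) = 1.585
Step 4: c_v = 3*1.381e-23*0.2119*1.585/(1.585-1)^2 = 4.071e-23

4.071e-23


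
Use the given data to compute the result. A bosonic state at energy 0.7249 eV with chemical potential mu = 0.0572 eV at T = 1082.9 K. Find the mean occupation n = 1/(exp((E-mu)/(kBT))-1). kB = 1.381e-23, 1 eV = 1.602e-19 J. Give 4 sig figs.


Step 1: (E - mu) = 0.6677 eV
Step 2: x = (E-mu)*eV/(kB*T) = 0.6677*1.602e-19/(1.381e-23*1082.9) = 7.153
Step 3: exp(x) = 1277
Step 4: n = 1/(exp(x)-1) = 0.0007835

0.0007835
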